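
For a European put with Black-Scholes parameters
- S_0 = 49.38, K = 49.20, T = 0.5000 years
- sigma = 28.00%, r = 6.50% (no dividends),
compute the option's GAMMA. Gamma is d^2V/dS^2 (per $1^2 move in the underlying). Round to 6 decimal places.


d1 = 0.2815894183; d2 = 0.0835995196
phi(d1) = 0.3834351268; exp(-qT) = 1.0000000000; exp(-rT) = 0.9680224498
Gamma = exp(-qT) * phi(d1) / (S * sigma * sqrt(T)) = 1.0000000000 * 0.3834351268 / (49.3800 * 0.2800 * 0.7071067812) = 0.039219

Answer: Gamma = 0.039219


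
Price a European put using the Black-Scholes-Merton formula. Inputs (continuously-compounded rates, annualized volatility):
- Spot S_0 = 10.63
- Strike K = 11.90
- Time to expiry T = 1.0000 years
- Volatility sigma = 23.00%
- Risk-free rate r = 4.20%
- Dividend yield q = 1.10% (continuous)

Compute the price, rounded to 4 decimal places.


Answer: Price = 1.5146

Derivation:
d1 = (ln(S/K) + (r - q + 0.5*sigma^2) * T) / (sigma * sqrt(T)) = -0.24090525
d2 = d1 - sigma * sqrt(T) = -0.47090525
exp(-rT) = 0.95886978; exp(-qT) = 0.98906028
P = K * exp(-rT) * N(-d2) - S_0 * exp(-qT) * N(-d1)
N(-d1) = 0.59518572; N(-d2) = 0.68114580
P = 11.9000 * 0.95886978 * 0.68114580 - 10.6300 * 0.98906028 * 0.59518572 = 1.5146


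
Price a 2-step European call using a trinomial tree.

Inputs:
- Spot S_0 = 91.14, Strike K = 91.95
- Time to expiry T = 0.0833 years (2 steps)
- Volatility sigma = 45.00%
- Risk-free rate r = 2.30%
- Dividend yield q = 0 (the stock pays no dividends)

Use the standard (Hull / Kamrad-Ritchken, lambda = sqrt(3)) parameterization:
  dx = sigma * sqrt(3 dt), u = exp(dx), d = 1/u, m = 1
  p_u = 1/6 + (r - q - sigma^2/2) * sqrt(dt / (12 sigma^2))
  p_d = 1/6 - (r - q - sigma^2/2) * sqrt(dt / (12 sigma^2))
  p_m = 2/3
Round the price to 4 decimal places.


dt = T/N = 0.041650; dx = sigma*sqrt(3*dt) = 0.159067
u = exp(dx) = 1.172417; d = 1/u = 0.852939
p_u = 0.156422, p_m = 0.666667, p_d = 0.176911
Discount per step: exp(-r*dt) = 0.999043
Stock lattice S(k, j) with j the centered position index:
  k=0: S(0,+0) = 91.1400
  k=1: S(1,-1) = 77.7369; S(1,+0) = 91.1400; S(1,+1) = 106.8541
  k=2: S(2,-2) = 66.3048; S(2,-1) = 77.7369; S(2,+0) = 91.1400; S(2,+1) = 106.8541; S(2,+2) = 125.2775
Terminal payoffs V(N, j) = max(S_T - K, 0):
  V(2,-2) = 0.000000; V(2,-1) = 0.000000; V(2,+0) = 0.000000; V(2,+1) = 14.904061; V(2,+2) = 33.327489
Backward induction: V(k, j) = exp(-r*dt) * [p_u * V(k+1, j+1) + p_m * V(k+1, j) + p_d * V(k+1, j-1)]
  V(1,-1) = exp(-r*dt) * [p_u*0.000000 + p_m*0.000000 + p_d*0.000000] = 0.000000
  V(1,+0) = exp(-r*dt) * [p_u*14.904061 + p_m*0.000000 + p_d*0.000000] = 2.329094
  V(1,+1) = exp(-r*dt) * [p_u*33.327489 + p_m*14.904061 + p_d*0.000000] = 15.134695
  V(0,+0) = exp(-r*dt) * [p_u*15.134695 + p_m*2.329094 + p_d*0.000000] = 3.916378

Answer: Price = V(0,0) = 3.9164


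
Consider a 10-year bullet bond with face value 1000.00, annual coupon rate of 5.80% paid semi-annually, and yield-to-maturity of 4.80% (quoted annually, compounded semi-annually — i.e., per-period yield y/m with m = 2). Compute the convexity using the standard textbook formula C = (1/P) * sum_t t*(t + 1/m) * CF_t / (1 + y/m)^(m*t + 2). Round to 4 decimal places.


Coupon per period c = face * coupon_rate / m = 29.000000
Periods per year m = 2; per-period yield y/m = 0.024000
Number of cashflows N = 20
Cashflows (t years, CF_t, discount factor 1/(1+y/m)^(m*t), PV):
  t = 0.5000: CF_t = 29.000000, DF = 0.976562, PV = 28.320312
  t = 1.0000: CF_t = 29.000000, DF = 0.953674, PV = 27.656555
  t = 1.5000: CF_t = 29.000000, DF = 0.931323, PV = 27.008355
  t = 2.0000: CF_t = 29.000000, DF = 0.909495, PV = 26.375346
  t = 2.5000: CF_t = 29.000000, DF = 0.888178, PV = 25.757174
  t = 3.0000: CF_t = 29.000000, DF = 0.867362, PV = 25.153490
  t = 3.5000: CF_t = 29.000000, DF = 0.847033, PV = 24.563955
  t = 4.0000: CF_t = 29.000000, DF = 0.827181, PV = 23.988238
  t = 4.5000: CF_t = 29.000000, DF = 0.807794, PV = 23.426013
  t = 5.0000: CF_t = 29.000000, DF = 0.788861, PV = 22.876966
  t = 5.5000: CF_t = 29.000000, DF = 0.770372, PV = 22.340787
  t = 6.0000: CF_t = 29.000000, DF = 0.752316, PV = 21.817175
  t = 6.5000: CF_t = 29.000000, DF = 0.734684, PV = 21.305835
  t = 7.0000: CF_t = 29.000000, DF = 0.717465, PV = 20.806480
  t = 7.5000: CF_t = 29.000000, DF = 0.700649, PV = 20.318828
  t = 8.0000: CF_t = 29.000000, DF = 0.684228, PV = 19.842605
  t = 8.5000: CF_t = 29.000000, DF = 0.668191, PV = 19.377544
  t = 9.0000: CF_t = 29.000000, DF = 0.652530, PV = 18.923383
  t = 9.5000: CF_t = 29.000000, DF = 0.637237, PV = 18.479866
  t = 10.0000: CF_t = 1029.000000, DF = 0.622302, PV = 640.348272
Price P = sum_t PV_t = 1078.687182
Convexity numerator sum_t t*(t + 1/m) * CF_t / (1+y/m)^(m*t + 2):
  t = 0.5000: term = 13.504177
  t = 1.0000: term = 39.563020
  t = 1.5000: term = 77.271523
  t = 2.0000: term = 125.767452
  t = 2.5000: term = 184.229666
  t = 3.0000: term = 251.876497
  t = 3.5000: term = 327.964188
  t = 4.0000: term = 411.785393
  t = 4.5000: term = 502.667715
  t = 5.0000: term = 599.972317
  t = 5.5000: term = 703.092559
  t = 6.0000: term = 811.452704
  t = 6.5000: term = 924.506662
  t = 7.0000: term = 1041.736773
  t = 7.5000: term = 1162.652649
  t = 8.0000: term = 1286.790041
  t = 8.5000: term = 1413.709762
  t = 9.0000: term = 1542.996638
  t = 9.5000: term = 1674.258505
  t = 10.0000: term = 64121.788568
Convexity = (1/P) * sum = 77217.586808 / 1078.687182 = 71.584782

Answer: Convexity = 71.5848


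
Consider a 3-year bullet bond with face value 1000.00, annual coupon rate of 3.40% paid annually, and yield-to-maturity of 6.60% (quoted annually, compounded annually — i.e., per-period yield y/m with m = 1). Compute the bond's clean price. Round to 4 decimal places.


Answer: Price = 915.4044

Derivation:
Coupon per period c = face * coupon_rate / m = 34.000000
Periods per year m = 1; per-period yield y/m = 0.066000
Number of cashflows N = 3
Cashflows (t years, CF_t, discount factor 1/(1+y/m)^(m*t), PV):
  t = 1.0000: CF_t = 34.000000, DF = 0.938086, PV = 31.894934
  t = 2.0000: CF_t = 34.000000, DF = 0.880006, PV = 29.920201
  t = 3.0000: CF_t = 1034.000000, DF = 0.825521, PV = 853.589226
Price P = sum_t PV_t = 915.404361


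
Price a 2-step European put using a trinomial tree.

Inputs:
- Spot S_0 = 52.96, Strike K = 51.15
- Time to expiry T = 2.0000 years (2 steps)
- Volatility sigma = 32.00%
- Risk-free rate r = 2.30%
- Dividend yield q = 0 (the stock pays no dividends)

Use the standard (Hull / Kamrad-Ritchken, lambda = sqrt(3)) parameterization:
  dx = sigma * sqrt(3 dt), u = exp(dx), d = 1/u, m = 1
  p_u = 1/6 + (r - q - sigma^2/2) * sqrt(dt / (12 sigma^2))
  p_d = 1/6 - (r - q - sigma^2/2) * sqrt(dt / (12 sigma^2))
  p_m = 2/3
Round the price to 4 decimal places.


dt = T/N = 1.000000; dx = sigma*sqrt(3*dt) = 0.554256
u = exp(dx) = 1.740646; d = 1/u = 0.574499
p_u = 0.141227, p_m = 0.666667, p_d = 0.192106
Discount per step: exp(-r*dt) = 0.977262
Stock lattice S(k, j) with j the centered position index:
  k=0: S(0,+0) = 52.9600
  k=1: S(1,-1) = 30.4255; S(1,+0) = 52.9600; S(1,+1) = 92.1846
  k=2: S(2,-2) = 17.4794; S(2,-1) = 30.4255; S(2,+0) = 52.9600; S(2,+1) = 92.1846; S(2,+2) = 160.4608
Terminal payoffs V(N, j) = max(K - S_T, 0):
  V(2,-2) = 33.670576; V(2,-1) = 20.724513; V(2,+0) = 0.000000; V(2,+1) = 0.000000; V(2,+2) = 0.000000
Backward induction: V(k, j) = exp(-r*dt) * [p_u * V(k+1, j+1) + p_m * V(k+1, j) + p_d * V(k+1, j-1)]
  V(1,-1) = exp(-r*dt) * [p_u*0.000000 + p_m*20.724513 + p_d*33.670576] = 19.823444
  V(1,+0) = exp(-r*dt) * [p_u*0.000000 + p_m*0.000000 + p_d*20.724513] = 3.890782
  V(1,+1) = exp(-r*dt) * [p_u*0.000000 + p_m*0.000000 + p_d*0.000000] = 0.000000
  V(0,+0) = exp(-r*dt) * [p_u*0.000000 + p_m*3.890782 + p_d*19.823444] = 6.256493

Answer: Price = V(0,0) = 6.2565


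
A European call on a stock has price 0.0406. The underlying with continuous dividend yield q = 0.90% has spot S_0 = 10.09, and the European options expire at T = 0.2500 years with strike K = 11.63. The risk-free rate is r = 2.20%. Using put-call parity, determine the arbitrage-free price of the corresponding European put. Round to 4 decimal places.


Put-call parity: C - P = S_0 * exp(-qT) - K * exp(-rT).
S_0 * exp(-qT) = 10.0900 * 0.99775253 = 10.06732302
K * exp(-rT) = 11.6300 * 0.99451510 = 11.56621058
P = C - S*exp(-qT) + K*exp(-rT)
P = 0.0406 - 10.06732302 + 11.56621058 = 1.5395

Answer: Put price = 1.5395


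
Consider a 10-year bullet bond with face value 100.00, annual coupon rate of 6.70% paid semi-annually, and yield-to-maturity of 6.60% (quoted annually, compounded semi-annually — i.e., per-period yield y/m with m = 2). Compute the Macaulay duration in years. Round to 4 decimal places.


Answer: Macaulay duration = 7.4555 years

Derivation:
Coupon per period c = face * coupon_rate / m = 3.350000
Periods per year m = 2; per-period yield y/m = 0.033000
Number of cashflows N = 20
Cashflows (t years, CF_t, discount factor 1/(1+y/m)^(m*t), PV):
  t = 0.5000: CF_t = 3.350000, DF = 0.968054, PV = 3.242982
  t = 1.0000: CF_t = 3.350000, DF = 0.937129, PV = 3.139382
  t = 1.5000: CF_t = 3.350000, DF = 0.907192, PV = 3.039092
  t = 2.0000: CF_t = 3.350000, DF = 0.878211, PV = 2.942006
  t = 2.5000: CF_t = 3.350000, DF = 0.850156, PV = 2.848021
  t = 3.0000: CF_t = 3.350000, DF = 0.822997, PV = 2.757039
  t = 3.5000: CF_t = 3.350000, DF = 0.796705, PV = 2.668963
  t = 4.0000: CF_t = 3.350000, DF = 0.771254, PV = 2.583701
  t = 4.5000: CF_t = 3.350000, DF = 0.746616, PV = 2.501163
  t = 5.0000: CF_t = 3.350000, DF = 0.722764, PV = 2.421261
  t = 5.5000: CF_t = 3.350000, DF = 0.699675, PV = 2.343912
  t = 6.0000: CF_t = 3.350000, DF = 0.677323, PV = 2.269034
  t = 6.5000: CF_t = 3.350000, DF = 0.655686, PV = 2.196548
  t = 7.0000: CF_t = 3.350000, DF = 0.634739, PV = 2.126377
  t = 7.5000: CF_t = 3.350000, DF = 0.614462, PV = 2.058448
  t = 8.0000: CF_t = 3.350000, DF = 0.594833, PV = 1.992690
  t = 8.5000: CF_t = 3.350000, DF = 0.575830, PV = 1.929032
  t = 9.0000: CF_t = 3.350000, DF = 0.557435, PV = 1.867407
  t = 9.5000: CF_t = 3.350000, DF = 0.539627, PV = 1.807751
  t = 10.0000: CF_t = 103.350000, DF = 0.522388, PV = 53.988847
Price P = sum_t PV_t = 100.723654
Macaulay numerator sum_t t * PV_t:
  t * PV_t at t = 0.5000: 1.621491
  t * PV_t at t = 1.0000: 3.139382
  t * PV_t at t = 1.5000: 4.558638
  t * PV_t at t = 2.0000: 5.884012
  t * PV_t at t = 2.5000: 7.120053
  t * PV_t at t = 3.0000: 8.271116
  t * PV_t at t = 3.5000: 9.341371
  t * PV_t at t = 4.0000: 10.334804
  t * PV_t at t = 4.5000: 11.255231
  t * PV_t at t = 5.0000: 12.106305
  t * PV_t at t = 5.5000: 12.891515
  t * PV_t at t = 6.0000: 13.614202
  t * PV_t at t = 6.5000: 14.277560
  t * PV_t at t = 7.0000: 14.884640
  t * PV_t at t = 7.5000: 15.438363
  t * PV_t at t = 8.0000: 15.941517
  t * PV_t at t = 8.5000: 16.396769
  t * PV_t at t = 9.0000: 16.806664
  t * PV_t at t = 9.5000: 17.173638
  t * PV_t at t = 10.0000: 539.888467
Macaulay duration D = (sum_t t * PV_t) / P = 750.945737 / 100.723654 = 7.455505


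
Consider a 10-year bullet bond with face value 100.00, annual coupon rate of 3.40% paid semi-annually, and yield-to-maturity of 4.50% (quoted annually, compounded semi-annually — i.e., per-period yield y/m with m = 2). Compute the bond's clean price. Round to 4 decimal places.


Answer: Price = 91.2200

Derivation:
Coupon per period c = face * coupon_rate / m = 1.700000
Periods per year m = 2; per-period yield y/m = 0.022500
Number of cashflows N = 20
Cashflows (t years, CF_t, discount factor 1/(1+y/m)^(m*t), PV):
  t = 0.5000: CF_t = 1.700000, DF = 0.977995, PV = 1.662592
  t = 1.0000: CF_t = 1.700000, DF = 0.956474, PV = 1.626007
  t = 1.5000: CF_t = 1.700000, DF = 0.935427, PV = 1.590226
  t = 2.0000: CF_t = 1.700000, DF = 0.914843, PV = 1.555234
  t = 2.5000: CF_t = 1.700000, DF = 0.894712, PV = 1.521011
  t = 3.0000: CF_t = 1.700000, DF = 0.875024, PV = 1.487541
  t = 3.5000: CF_t = 1.700000, DF = 0.855769, PV = 1.454808
  t = 4.0000: CF_t = 1.700000, DF = 0.836938, PV = 1.422795
  t = 4.5000: CF_t = 1.700000, DF = 0.818522, PV = 1.391487
  t = 5.0000: CF_t = 1.700000, DF = 0.800510, PV = 1.360867
  t = 5.5000: CF_t = 1.700000, DF = 0.782895, PV = 1.330921
  t = 6.0000: CF_t = 1.700000, DF = 0.765667, PV = 1.301635
  t = 6.5000: CF_t = 1.700000, DF = 0.748819, PV = 1.272992
  t = 7.0000: CF_t = 1.700000, DF = 0.732341, PV = 1.244980
  t = 7.5000: CF_t = 1.700000, DF = 0.716226, PV = 1.217585
  t = 8.0000: CF_t = 1.700000, DF = 0.700466, PV = 1.190792
  t = 8.5000: CF_t = 1.700000, DF = 0.685052, PV = 1.164589
  t = 9.0000: CF_t = 1.700000, DF = 0.669978, PV = 1.138962
  t = 9.5000: CF_t = 1.700000, DF = 0.655235, PV = 1.113899
  t = 10.0000: CF_t = 101.700000, DF = 0.640816, PV = 65.171035
Price P = sum_t PV_t = 91.219958


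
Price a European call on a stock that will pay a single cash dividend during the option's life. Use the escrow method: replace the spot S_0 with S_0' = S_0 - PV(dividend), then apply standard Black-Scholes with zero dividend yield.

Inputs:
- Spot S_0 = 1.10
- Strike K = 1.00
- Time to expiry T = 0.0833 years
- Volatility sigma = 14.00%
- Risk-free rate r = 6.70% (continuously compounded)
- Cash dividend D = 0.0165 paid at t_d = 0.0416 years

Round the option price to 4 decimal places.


PV(D) = D * exp(-r * t_d) = 0.0165 * 0.99721668 = 0.01645408
S_0' = S_0 - PV(D) = 1.1000 - 0.01645408 = 1.08354592
d1 = (ln(S_0'/K) + (r + sigma^2/2)*T) / (sigma*sqrt(T)) = 2.14412299
d2 = d1 - sigma*sqrt(T) = 2.10371656
exp(-rT) = 0.99443445
N(d1) = 0.98398848; N(d2) = 0.98229841
C = S_0' * N(d1) - K * exp(-rT) * N(d2) = 1.08354592 * 0.98398848 - 1.0000 * 0.99443445 * 0.98229841 = 0.0894

Answer: Price = 0.0894


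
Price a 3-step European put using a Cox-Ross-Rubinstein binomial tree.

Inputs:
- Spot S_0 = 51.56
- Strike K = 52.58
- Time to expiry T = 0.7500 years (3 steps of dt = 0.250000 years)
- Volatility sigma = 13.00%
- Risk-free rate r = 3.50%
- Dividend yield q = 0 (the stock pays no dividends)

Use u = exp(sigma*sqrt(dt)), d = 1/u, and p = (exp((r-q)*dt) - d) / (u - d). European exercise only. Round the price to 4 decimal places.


Answer: Price = V(0,0) = 2.2768

Derivation:
dt = T/N = 0.250000
u = exp(sigma*sqrt(dt)) = 1.067159; d = 1/u = 0.937067
p = (exp((r-q)*dt) - d) / (u - d) = 0.551311
Discount per step: exp(-r*dt) = 0.991288
Stock lattice S(k, i) with i counting down-moves:
  k=0: S(0,0) = 51.5600
  k=1: S(1,0) = 55.0227; S(1,1) = 48.3152
  k=2: S(2,0) = 58.7180; S(2,1) = 51.5600; S(2,2) = 45.2746
  k=3: S(3,0) = 62.6614; S(3,1) = 55.0227; S(3,2) = 48.3152; S(3,3) = 42.4254
Terminal payoffs V(N, i) = max(K - S_T, 0):
  V(3,0) = 0.000000; V(3,1) = 0.000000; V(3,2) = 4.264802; V(3,3) = 10.154645
Backward induction: V(k, i) = exp(-r*dt) * [p * V(k+1, i) + (1-p) * V(k+1, i+1)].
  V(2,0) = exp(-r*dt) * [p*0.000000 + (1-p)*0.000000] = 0.000000
  V(2,1) = exp(-r*dt) * [p*0.000000 + (1-p)*4.264802] = 1.896898
  V(2,2) = exp(-r*dt) * [p*4.264802 + (1-p)*10.154645] = 6.847332
  V(1,0) = exp(-r*dt) * [p*0.000000 + (1-p)*1.896898] = 0.843702
  V(1,1) = exp(-r*dt) * [p*1.896898 + (1-p)*6.847332] = 4.082226
  V(0,0) = exp(-r*dt) * [p*0.843702 + (1-p)*4.082226] = 2.276783


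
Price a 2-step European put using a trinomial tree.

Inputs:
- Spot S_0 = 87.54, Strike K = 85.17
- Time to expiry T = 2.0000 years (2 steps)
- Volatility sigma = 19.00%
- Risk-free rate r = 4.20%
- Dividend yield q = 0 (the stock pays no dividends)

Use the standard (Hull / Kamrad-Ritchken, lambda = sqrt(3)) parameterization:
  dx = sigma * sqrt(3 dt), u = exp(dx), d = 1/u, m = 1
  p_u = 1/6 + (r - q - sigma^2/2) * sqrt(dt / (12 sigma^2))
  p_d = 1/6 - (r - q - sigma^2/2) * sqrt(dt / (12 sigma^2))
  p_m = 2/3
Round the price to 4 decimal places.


dt = T/N = 1.000000; dx = sigma*sqrt(3*dt) = 0.329090
u = exp(dx) = 1.389702; d = 1/u = 0.719579
p_u = 0.203055, p_m = 0.666667, p_d = 0.130278
Discount per step: exp(-r*dt) = 0.958870
Stock lattice S(k, j) with j the centered position index:
  k=0: S(0,+0) = 87.5400
  k=1: S(1,-1) = 62.9919; S(1,+0) = 87.5400; S(1,+1) = 121.6546
  k=2: S(2,-2) = 45.3276; S(2,-1) = 62.9919; S(2,+0) = 87.5400; S(2,+1) = 121.6546; S(2,+2) = 169.0636
Terminal payoffs V(N, j) = max(K - S_T, 0):
  V(2,-2) = 39.842382; V(2,-1) = 22.178098; V(2,+0) = 0.000000; V(2,+1) = 0.000000; V(2,+2) = 0.000000
Backward induction: V(k, j) = exp(-r*dt) * [p_u * V(k+1, j+1) + p_m * V(k+1, j) + p_d * V(k+1, j-1)]
  V(1,-1) = exp(-r*dt) * [p_u*0.000000 + p_m*22.178098 + p_d*39.842382] = 19.154383
  V(1,+0) = exp(-r*dt) * [p_u*0.000000 + p_m*0.000000 + p_d*22.178098] = 2.770489
  V(1,+1) = exp(-r*dt) * [p_u*0.000000 + p_m*0.000000 + p_d*0.000000] = 0.000000
  V(0,+0) = exp(-r*dt) * [p_u*0.000000 + p_m*2.770489 + p_d*19.154383] = 4.163791

Answer: Price = V(0,0) = 4.1638


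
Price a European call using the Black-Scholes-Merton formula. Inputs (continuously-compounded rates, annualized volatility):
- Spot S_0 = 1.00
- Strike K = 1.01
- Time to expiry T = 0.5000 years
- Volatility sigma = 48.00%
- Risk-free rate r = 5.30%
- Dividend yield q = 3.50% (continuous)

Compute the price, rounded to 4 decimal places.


d1 = (ln(S/K) + (r - q + 0.5*sigma^2) * T) / (sigma * sqrt(T)) = 0.16690569
d2 = d1 - sigma * sqrt(T) = -0.17250557
exp(-rT) = 0.97384804; exp(-qT) = 0.98265224
C = S_0 * exp(-qT) * N(d1) - K * exp(-rT) * N(d2)
N(d1) = 0.56627787; N(d2) = 0.43152004
C = 1.0000 * 0.98265224 * 0.56627787 - 1.0100 * 0.97384804 * 0.43152004 = 0.1320

Answer: Price = 0.1320


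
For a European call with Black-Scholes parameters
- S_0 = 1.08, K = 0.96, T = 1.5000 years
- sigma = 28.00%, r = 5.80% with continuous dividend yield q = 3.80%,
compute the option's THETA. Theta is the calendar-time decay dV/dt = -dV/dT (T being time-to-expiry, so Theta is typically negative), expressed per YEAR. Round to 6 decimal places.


d1 = 0.6024083653; d2 = 0.2594798013
phi(d1) = 0.3327424697; exp(-qT) = 0.9445940694; exp(-rT) = 0.9166770956
Theta = -S*exp(-qT)*phi(d1)*sigma/(2*sqrt(T)) - r*K*exp(-rT)*N(d2) + q*S*exp(-qT)*N(d1)
N(d1) = 0.7265488285; N(d2) = 0.6023674677; sqrt(T) = 1.2247448714
Term 1 = -1.0800 * 0.9445940694 * 0.3327424697 * 0.2800 / (2 * 1.2247448714) = -0.0388024915
Term 2 = -0.0580 * 0.9600 * 0.9166770956 * 0.6023674677 = -0.0307451853
Term 3 = 0.0380 * 1.0800 * 0.9445940694 * 0.7265488285 = 0.0281654940
Theta = -0.0388024915 + (-0.0307451853) + (0.0281654940) = -0.041382

Answer: Theta = -0.041382


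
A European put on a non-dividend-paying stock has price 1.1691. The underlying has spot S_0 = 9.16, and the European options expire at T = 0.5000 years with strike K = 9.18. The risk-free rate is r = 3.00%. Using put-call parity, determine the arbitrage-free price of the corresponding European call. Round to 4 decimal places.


Put-call parity: C - P = S_0 * exp(-qT) - K * exp(-rT).
S_0 * exp(-qT) = 9.1600 * 1.00000000 = 9.16000000
K * exp(-rT) = 9.1800 * 0.98511194 = 9.04332761
C = P + S*exp(-qT) - K*exp(-rT)
C = 1.1691 + 9.16000000 - 9.04332761 = 1.2858

Answer: Call price = 1.2858


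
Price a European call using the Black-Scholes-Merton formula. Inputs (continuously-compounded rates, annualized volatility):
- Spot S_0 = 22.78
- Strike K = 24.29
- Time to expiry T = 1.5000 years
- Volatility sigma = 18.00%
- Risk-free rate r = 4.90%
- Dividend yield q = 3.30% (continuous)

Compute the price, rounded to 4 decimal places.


Answer: Price = 1.5295

Derivation:
d1 = (ln(S/K) + (r - q + 0.5*sigma^2) * T) / (sigma * sqrt(T)) = -0.07204124
d2 = d1 - sigma * sqrt(T) = -0.29249532
exp(-rT) = 0.92913615; exp(-qT) = 0.95170516
C = S_0 * exp(-qT) * N(d1) - K * exp(-rT) * N(d2)
N(d1) = 0.47128454; N(d2) = 0.38495397
C = 22.7800 * 0.95170516 * 0.47128454 - 24.2900 * 0.92913615 * 0.38495397 = 1.5295


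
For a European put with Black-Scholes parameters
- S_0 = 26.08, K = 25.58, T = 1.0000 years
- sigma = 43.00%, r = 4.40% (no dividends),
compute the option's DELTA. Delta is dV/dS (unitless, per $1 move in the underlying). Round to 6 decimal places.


Answer: Delta = -0.358547

Derivation:
d1 = 0.3623440486; d2 = -0.0676559514
phi(d1) = 0.3735941848; exp(-qT) = 1.0000000000; exp(-rT) = 0.9569539575
N(-d1) = 0.3585474726
Delta = -exp(-qT) * N(-d1) = -1.0000000000 * 0.3585474726 = -0.358547


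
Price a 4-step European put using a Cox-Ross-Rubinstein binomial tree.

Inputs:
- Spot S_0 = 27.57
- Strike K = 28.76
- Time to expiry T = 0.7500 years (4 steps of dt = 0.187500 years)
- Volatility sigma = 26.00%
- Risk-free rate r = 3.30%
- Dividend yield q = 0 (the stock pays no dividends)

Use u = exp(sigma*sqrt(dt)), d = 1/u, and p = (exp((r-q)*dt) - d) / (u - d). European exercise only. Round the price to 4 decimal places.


Answer: Price = V(0,0) = 2.7706

Derivation:
dt = T/N = 0.187500
u = exp(sigma*sqrt(dt)) = 1.119165; d = 1/u = 0.893523
p = (exp((r-q)*dt) - d) / (u - d) = 0.499391
Discount per step: exp(-r*dt) = 0.993832
Stock lattice S(k, i) with i counting down-moves:
  k=0: S(0,0) = 27.5700
  k=1: S(1,0) = 30.8554; S(1,1) = 24.6344
  k=2: S(2,0) = 34.5323; S(2,1) = 27.5700; S(2,2) = 22.0114
  k=3: S(3,0) = 38.6473; S(3,1) = 30.8554; S(3,2) = 24.6344; S(3,3) = 19.6677
  k=4: S(4,0) = 43.2528; S(4,1) = 34.5323; S(4,2) = 27.5700; S(4,3) = 22.0114; S(4,4) = 17.5736
Terminal payoffs V(N, i) = max(K - S_T, 0):
  V(4,0) = 0.000000; V(4,1) = 0.000000; V(4,2) = 1.190000; V(4,3) = 6.748575; V(4,4) = 11.186449
Backward induction: V(k, i) = exp(-r*dt) * [p * V(k+1, i) + (1-p) * V(k+1, i+1)].
  V(3,0) = exp(-r*dt) * [p*0.000000 + (1-p)*0.000000] = 0.000000
  V(3,1) = exp(-r*dt) * [p*0.000000 + (1-p)*1.190000] = 0.592051
  V(3,2) = exp(-r*dt) * [p*1.190000 + (1-p)*6.748575] = 3.948170
  V(3,3) = exp(-r*dt) * [p*6.748575 + (1-p)*11.186449] = 8.914885
  V(2,0) = exp(-r*dt) * [p*0.000000 + (1-p)*0.592051] = 0.294558
  V(2,1) = exp(-r*dt) * [p*0.592051 + (1-p)*3.948170] = 2.258140
  V(2,2) = exp(-r*dt) * [p*3.948170 + (1-p)*8.914885] = 6.394863
  V(1,0) = exp(-r*dt) * [p*0.294558 + (1-p)*2.258140] = 1.269665
  V(1,1) = exp(-r*dt) * [p*2.258140 + (1-p)*6.394863] = 4.302320
  V(0,0) = exp(-r*dt) * [p*1.269665 + (1-p)*4.302320] = 2.770644


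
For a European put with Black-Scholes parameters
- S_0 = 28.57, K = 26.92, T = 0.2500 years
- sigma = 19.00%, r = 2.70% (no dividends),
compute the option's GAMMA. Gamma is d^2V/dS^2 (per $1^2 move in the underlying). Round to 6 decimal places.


d1 = 0.7447390681; d2 = 0.6497390681
phi(d1) = 0.3023237932; exp(-qT) = 1.0000000000; exp(-rT) = 0.9932727301
Gamma = exp(-qT) * phi(d1) / (S * sigma * sqrt(T)) = 1.0000000000 * 0.3023237932 / (28.5700 * 0.1900 * 0.5000000000) = 0.111388

Answer: Gamma = 0.111388


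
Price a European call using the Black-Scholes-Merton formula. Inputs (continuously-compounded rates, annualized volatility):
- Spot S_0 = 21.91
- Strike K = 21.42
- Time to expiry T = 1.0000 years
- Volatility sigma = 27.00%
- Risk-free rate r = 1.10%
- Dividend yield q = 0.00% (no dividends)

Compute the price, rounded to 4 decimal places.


Answer: Price = 2.6939

Derivation:
d1 = (ln(S/K) + (r - q + 0.5*sigma^2) * T) / (sigma * sqrt(T)) = 0.25951144
d2 = d1 - sigma * sqrt(T) = -0.01048856
exp(-rT) = 0.98906028; exp(-qT) = 1.00000000
C = S_0 * exp(-qT) * N(d1) - K * exp(-rT) * N(d2)
N(d1) = 0.60237967; N(d2) = 0.49581575
C = 21.9100 * 1.00000000 * 0.60237967 - 21.4200 * 0.98906028 * 0.49581575 = 2.6939


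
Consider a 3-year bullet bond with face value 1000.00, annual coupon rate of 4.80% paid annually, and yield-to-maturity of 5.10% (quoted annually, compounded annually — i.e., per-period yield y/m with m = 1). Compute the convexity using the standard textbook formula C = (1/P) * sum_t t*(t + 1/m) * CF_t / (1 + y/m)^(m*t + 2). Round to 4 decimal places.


Coupon per period c = face * coupon_rate / m = 48.000000
Periods per year m = 1; per-period yield y/m = 0.051000
Number of cashflows N = 3
Cashflows (t years, CF_t, discount factor 1/(1+y/m)^(m*t), PV):
  t = 1.0000: CF_t = 48.000000, DF = 0.951475, PV = 45.670790
  t = 2.0000: CF_t = 48.000000, DF = 0.905304, PV = 43.454605
  t = 3.0000: CF_t = 1048.000000, DF = 0.861374, PV = 902.720146
Price P = sum_t PV_t = 991.845540
Convexity numerator sum_t t*(t + 1/m) * CF_t / (1+y/m)^(m*t + 2):
  t = 1.0000: term = 82.691922
  t = 2.0000: term = 236.037836
  t = 3.0000: term = 9806.836811
Convexity = (1/P) * sum = 10125.566568 / 991.845540 = 10.208814

Answer: Convexity = 10.2088


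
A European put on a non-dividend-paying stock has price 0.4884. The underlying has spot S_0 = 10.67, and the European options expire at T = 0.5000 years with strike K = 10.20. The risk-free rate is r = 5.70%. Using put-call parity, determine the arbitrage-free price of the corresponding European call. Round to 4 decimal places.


Answer: Call price = 1.2450

Derivation:
Put-call parity: C - P = S_0 * exp(-qT) - K * exp(-rT).
S_0 * exp(-qT) = 10.6700 * 1.00000000 = 10.67000000
K * exp(-rT) = 10.2000 * 0.97190229 = 9.91340340
C = P + S*exp(-qT) - K*exp(-rT)
C = 0.4884 + 10.67000000 - 9.91340340 = 1.2450


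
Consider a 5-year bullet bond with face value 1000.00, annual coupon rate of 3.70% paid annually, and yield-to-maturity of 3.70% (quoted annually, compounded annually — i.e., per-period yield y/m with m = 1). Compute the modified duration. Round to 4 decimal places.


Coupon per period c = face * coupon_rate / m = 37.000000
Periods per year m = 1; per-period yield y/m = 0.037000
Number of cashflows N = 5
Cashflows (t years, CF_t, discount factor 1/(1+y/m)^(m*t), PV):
  t = 1.0000: CF_t = 37.000000, DF = 0.964320, PV = 35.679846
  t = 2.0000: CF_t = 37.000000, DF = 0.929913, PV = 34.406794
  t = 3.0000: CF_t = 37.000000, DF = 0.896734, PV = 33.179165
  t = 4.0000: CF_t = 37.000000, DF = 0.864739, PV = 31.995338
  t = 5.0000: CF_t = 1037.000000, DF = 0.833885, PV = 864.738857
Price P = sum_t PV_t = 1000.000000
First compute Macaulay numerator sum_t t * PV_t:
  t * PV_t at t = 1.0000: 35.679846
  t * PV_t at t = 2.0000: 68.813589
  t * PV_t at t = 3.0000: 99.537496
  t * PV_t at t = 4.0000: 127.981351
  t * PV_t at t = 5.0000: 4323.694285
Macaulay duration D = 4655.706566 / 1000.000000 = 4.655707
Modified duration = D / (1 + y/m) = 4.655707 / (1 + 0.037000) = 4.489592

Answer: Modified duration = 4.4896


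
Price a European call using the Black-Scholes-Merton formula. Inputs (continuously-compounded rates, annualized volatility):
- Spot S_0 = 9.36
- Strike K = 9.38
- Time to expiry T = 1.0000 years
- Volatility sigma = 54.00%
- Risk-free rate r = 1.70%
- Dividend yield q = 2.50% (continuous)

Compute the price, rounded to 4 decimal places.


d1 = (ln(S/K) + (r - q + 0.5*sigma^2) * T) / (sigma * sqrt(T)) = 0.25123246
d2 = d1 - sigma * sqrt(T) = -0.28876754
exp(-rT) = 0.98314368; exp(-qT) = 0.97530991
C = S_0 * exp(-qT) * N(d1) - K * exp(-rT) * N(d2)
N(d1) = 0.59918280; N(d2) = 0.38637964
C = 9.3600 * 0.97530991 * 0.59918280 - 9.3800 * 0.98314368 * 0.38637964 = 1.9067

Answer: Price = 1.9067


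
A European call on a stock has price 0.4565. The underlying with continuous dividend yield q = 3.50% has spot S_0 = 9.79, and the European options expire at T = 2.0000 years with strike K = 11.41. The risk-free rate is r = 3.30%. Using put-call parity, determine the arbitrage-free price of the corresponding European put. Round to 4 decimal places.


Answer: Put price = 2.0096

Derivation:
Put-call parity: C - P = S_0 * exp(-qT) - K * exp(-rT).
S_0 * exp(-qT) = 9.7900 * 0.93239382 = 9.12813550
K * exp(-rT) = 11.4100 * 0.93613086 = 10.68125316
P = C - S*exp(-qT) + K*exp(-rT)
P = 0.4565 - 9.12813550 + 10.68125316 = 2.0096


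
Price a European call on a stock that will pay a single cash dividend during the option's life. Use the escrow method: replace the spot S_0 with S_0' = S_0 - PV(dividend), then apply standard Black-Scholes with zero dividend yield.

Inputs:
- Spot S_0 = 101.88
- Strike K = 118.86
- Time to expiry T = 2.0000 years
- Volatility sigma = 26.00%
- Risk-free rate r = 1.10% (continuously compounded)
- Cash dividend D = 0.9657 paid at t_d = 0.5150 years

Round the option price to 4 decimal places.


Answer: Price = 9.3090

Derivation:
PV(D) = D * exp(-r * t_d) = 0.9657 * 0.99435102 = 0.96024478
S_0' = S_0 - PV(D) = 101.8800 - 0.96024478 = 100.91975522
d1 = (ln(S_0'/K) + (r + sigma^2/2)*T) / (sigma*sqrt(T)) = -0.20130958
d2 = d1 - sigma*sqrt(T) = -0.56900511
exp(-rT) = 0.97824024
N(d1) = 0.42022826; N(d2) = 0.28467634
C = S_0' * N(d1) - K * exp(-rT) * N(d2) = 100.91975522 * 0.42022826 - 118.8600 * 0.97824024 * 0.28467634 = 9.3090


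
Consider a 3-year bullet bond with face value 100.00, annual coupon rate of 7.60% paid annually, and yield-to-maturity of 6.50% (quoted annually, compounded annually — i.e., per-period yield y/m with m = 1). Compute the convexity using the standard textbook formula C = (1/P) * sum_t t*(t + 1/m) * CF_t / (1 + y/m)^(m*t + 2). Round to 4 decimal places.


Coupon per period c = face * coupon_rate / m = 7.600000
Periods per year m = 1; per-period yield y/m = 0.065000
Number of cashflows N = 3
Cashflows (t years, CF_t, discount factor 1/(1+y/m)^(m*t), PV):
  t = 1.0000: CF_t = 7.600000, DF = 0.938967, PV = 7.136150
  t = 2.0000: CF_t = 7.600000, DF = 0.881659, PV = 6.700611
  t = 3.0000: CF_t = 107.600000, DF = 0.827849, PV = 89.076562
Price P = sum_t PV_t = 102.913323
Convexity numerator sum_t t*(t + 1/m) * CF_t / (1+y/m)^(m*t + 2):
  t = 1.0000: term = 12.583306
  t = 2.0000: term = 35.445933
  t = 3.0000: term = 942.422136
Convexity = (1/P) * sum = 990.451375 / 102.913323 = 9.624132

Answer: Convexity = 9.6241


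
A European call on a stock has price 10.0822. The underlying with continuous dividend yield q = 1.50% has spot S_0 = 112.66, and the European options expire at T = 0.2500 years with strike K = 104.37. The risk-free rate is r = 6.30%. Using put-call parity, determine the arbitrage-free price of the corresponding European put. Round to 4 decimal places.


Put-call parity: C - P = S_0 * exp(-qT) - K * exp(-rT).
S_0 * exp(-qT) = 112.6600 * 0.99625702 = 112.23831615
K * exp(-rT) = 104.3700 * 0.98437338 = 102.73904995
P = C - S*exp(-qT) + K*exp(-rT)
P = 10.0822 - 112.23831615 + 102.73904995 = 0.5829

Answer: Put price = 0.5829


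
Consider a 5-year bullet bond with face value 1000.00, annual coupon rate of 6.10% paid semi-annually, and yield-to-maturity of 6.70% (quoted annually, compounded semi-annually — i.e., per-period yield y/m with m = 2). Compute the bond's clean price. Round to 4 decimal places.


Coupon per period c = face * coupon_rate / m = 30.500000
Periods per year m = 2; per-period yield y/m = 0.033500
Number of cashflows N = 10
Cashflows (t years, CF_t, discount factor 1/(1+y/m)^(m*t), PV):
  t = 0.5000: CF_t = 30.500000, DF = 0.967586, PV = 29.511369
  t = 1.0000: CF_t = 30.500000, DF = 0.936222, PV = 28.554784
  t = 1.5000: CF_t = 30.500000, DF = 0.905876, PV = 27.629205
  t = 2.0000: CF_t = 30.500000, DF = 0.876512, PV = 26.733629
  t = 2.5000: CF_t = 30.500000, DF = 0.848101, PV = 25.867082
  t = 3.0000: CF_t = 30.500000, DF = 0.820611, PV = 25.028623
  t = 3.5000: CF_t = 30.500000, DF = 0.794011, PV = 24.217342
  t = 4.0000: CF_t = 30.500000, DF = 0.768274, PV = 23.432358
  t = 4.5000: CF_t = 30.500000, DF = 0.743371, PV = 22.672818
  t = 5.0000: CF_t = 1030.500000, DF = 0.719275, PV = 741.213271
Price P = sum_t PV_t = 974.860481

Answer: Price = 974.8605


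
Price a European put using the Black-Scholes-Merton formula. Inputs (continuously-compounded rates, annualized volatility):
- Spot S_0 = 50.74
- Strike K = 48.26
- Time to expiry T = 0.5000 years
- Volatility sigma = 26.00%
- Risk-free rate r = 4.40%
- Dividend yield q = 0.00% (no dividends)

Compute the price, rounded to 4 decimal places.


d1 = (ln(S/K) + (r - q + 0.5*sigma^2) * T) / (sigma * sqrt(T)) = 0.48415870
d2 = d1 - sigma * sqrt(T) = 0.30031094
exp(-rT) = 0.97824024; exp(-qT) = 1.00000000
P = K * exp(-rT) * N(-d2) - S_0 * exp(-qT) * N(-d1)
N(-d1) = 0.31413662; N(-d2) = 0.38197000
P = 48.2600 * 0.97824024 * 0.38197000 - 50.7400 * 1.00000000 * 0.31413662 = 2.0935

Answer: Price = 2.0935


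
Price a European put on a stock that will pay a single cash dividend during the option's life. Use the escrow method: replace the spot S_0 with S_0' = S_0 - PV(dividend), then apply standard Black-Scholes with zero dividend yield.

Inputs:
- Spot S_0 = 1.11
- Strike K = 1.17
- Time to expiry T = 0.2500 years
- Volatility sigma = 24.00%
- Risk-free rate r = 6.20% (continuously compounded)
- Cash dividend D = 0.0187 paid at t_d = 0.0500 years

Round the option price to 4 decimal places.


Answer: Price = 0.0893

Derivation:
PV(D) = D * exp(-r * t_d) = 0.0187 * 0.99690480 = 0.01864212
S_0' = S_0 - PV(D) = 1.1100 - 0.01864212 = 1.09135788
d1 = (ln(S_0'/K) + (r + sigma^2/2)*T) / (sigma*sqrt(T)) = -0.39067555
d2 = d1 - sigma*sqrt(T) = -0.51067555
exp(-rT) = 0.98461951
N(-d1) = 0.65198146; N(-d2) = 0.69521087
P = K * exp(-rT) * N(-d2) - S_0' * N(-d1) = 1.1700 * 0.98461951 * 0.69521087 - 1.09135788 * 0.65198146 = 0.0893


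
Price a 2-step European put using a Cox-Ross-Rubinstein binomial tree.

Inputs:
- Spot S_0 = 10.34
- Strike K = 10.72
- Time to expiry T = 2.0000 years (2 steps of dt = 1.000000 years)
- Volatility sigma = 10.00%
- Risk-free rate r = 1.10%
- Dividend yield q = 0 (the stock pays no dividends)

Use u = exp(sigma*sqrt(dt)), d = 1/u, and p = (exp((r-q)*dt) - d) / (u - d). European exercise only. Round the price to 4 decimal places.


Answer: Price = V(0,0) = 0.6718

Derivation:
dt = T/N = 1.000000
u = exp(sigma*sqrt(dt)) = 1.105171; d = 1/u = 0.904837
p = (exp((r-q)*dt) - d) / (u - d) = 0.530232
Discount per step: exp(-r*dt) = 0.989060
Stock lattice S(k, i) with i counting down-moves:
  k=0: S(0,0) = 10.3400
  k=1: S(1,0) = 11.4275; S(1,1) = 9.3560
  k=2: S(2,0) = 12.6293; S(2,1) = 10.3400; S(2,2) = 8.4657
Terminal payoffs V(N, i) = max(K - S_T, 0):
  V(2,0) = 0.000000; V(2,1) = 0.380000; V(2,2) = 2.254324
Backward induction: V(k, i) = exp(-r*dt) * [p * V(k+1, i) + (1-p) * V(k+1, i+1)].
  V(1,0) = exp(-r*dt) * [p*0.000000 + (1-p)*0.380000] = 0.176559
  V(1,1) = exp(-r*dt) * [p*0.380000 + (1-p)*2.254324] = 1.246707
  V(0,0) = exp(-r*dt) * [p*0.176559 + (1-p)*1.246707] = 0.671849


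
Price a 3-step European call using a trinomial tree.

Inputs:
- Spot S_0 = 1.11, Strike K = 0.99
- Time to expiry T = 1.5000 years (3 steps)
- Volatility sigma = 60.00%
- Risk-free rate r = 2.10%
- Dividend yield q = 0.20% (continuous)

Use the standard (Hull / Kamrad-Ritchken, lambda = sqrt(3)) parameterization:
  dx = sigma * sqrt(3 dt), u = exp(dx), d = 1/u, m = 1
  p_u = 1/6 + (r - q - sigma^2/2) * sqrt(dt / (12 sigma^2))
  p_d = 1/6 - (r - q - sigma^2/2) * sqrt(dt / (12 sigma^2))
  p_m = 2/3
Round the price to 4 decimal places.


Answer: Price = V(0,0) = 0.3535

Derivation:
dt = T/N = 0.500000; dx = sigma*sqrt(3*dt) = 0.734847
u = exp(dx) = 2.085163; d = 1/u = 0.479579
p_u = 0.111893, p_m = 0.666667, p_d = 0.221440
Discount per step: exp(-r*dt) = 0.989555
Stock lattice S(k, j) with j the centered position index:
  k=0: S(0,+0) = 1.1100
  k=1: S(1,-1) = 0.5323; S(1,+0) = 1.1100; S(1,+1) = 2.3145
  k=2: S(2,-2) = 0.2553; S(2,-1) = 0.5323; S(2,+0) = 1.1100; S(2,+1) = 2.3145; S(2,+2) = 4.8262
  k=3: S(3,-3) = 0.1224; S(3,-2) = 0.2553; S(3,-1) = 0.5323; S(3,+0) = 1.1100; S(3,+1) = 2.3145; S(3,+2) = 4.8262; S(3,+3) = 10.0634
Terminal payoffs V(N, j) = max(S_T - K, 0):
  V(3,-3) = 0.000000; V(3,-2) = 0.000000; V(3,-1) = 0.000000; V(3,+0) = 0.120000; V(3,+1) = 1.324531; V(3,+2) = 3.836173; V(3,+3) = 9.073357
Backward induction: V(k, j) = exp(-r*dt) * [p_u * V(k+1, j+1) + p_m * V(k+1, j) + p_d * V(k+1, j-1)]
  V(2,-2) = exp(-r*dt) * [p_u*0.000000 + p_m*0.000000 + p_d*0.000000] = 0.000000
  V(2,-1) = exp(-r*dt) * [p_u*0.120000 + p_m*0.000000 + p_d*0.000000] = 0.013287
  V(2,+0) = exp(-r*dt) * [p_u*1.324531 + p_m*0.120000 + p_d*0.000000] = 0.225823
  V(2,+1) = exp(-r*dt) * [p_u*3.836173 + p_m*1.324531 + p_d*0.120000] = 1.324851
  V(2,+2) = exp(-r*dt) * [p_u*9.073357 + p_m*3.836173 + p_d*1.324531] = 3.825621
  V(1,-1) = exp(-r*dt) * [p_u*0.225823 + p_m*0.013287 + p_d*0.000000] = 0.033770
  V(1,+0) = exp(-r*dt) * [p_u*1.324851 + p_m*0.225823 + p_d*0.013287] = 0.298581
  V(1,+1) = exp(-r*dt) * [p_u*3.825621 + p_m*1.324851 + p_d*0.225823] = 1.347083
  V(0,+0) = exp(-r*dt) * [p_u*1.347083 + p_m*0.298581 + p_d*0.033770] = 0.353530


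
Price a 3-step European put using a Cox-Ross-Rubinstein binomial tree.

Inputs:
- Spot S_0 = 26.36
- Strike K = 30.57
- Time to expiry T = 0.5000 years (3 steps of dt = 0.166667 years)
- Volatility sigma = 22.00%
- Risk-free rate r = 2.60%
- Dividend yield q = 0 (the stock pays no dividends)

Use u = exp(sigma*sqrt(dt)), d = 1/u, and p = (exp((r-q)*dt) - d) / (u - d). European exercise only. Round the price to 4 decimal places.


dt = T/N = 0.166667
u = exp(sigma*sqrt(dt)) = 1.093971; d = 1/u = 0.914101
p = (exp((r-q)*dt) - d) / (u - d) = 0.501705
Discount per step: exp(-r*dt) = 0.995676
Stock lattice S(k, i) with i counting down-moves:
  k=0: S(0,0) = 26.3600
  k=1: S(1,0) = 28.8371; S(1,1) = 24.0957
  k=2: S(2,0) = 31.5470; S(2,1) = 26.3600; S(2,2) = 22.0259
  k=3: S(3,0) = 34.5115; S(3,1) = 28.8371; S(3,2) = 24.0957; S(3,3) = 20.1339
Terminal payoffs V(N, i) = max(K - S_T, 0):
  V(3,0) = 0.000000; V(3,1) = 1.732912; V(3,2) = 6.474308; V(3,3) = 10.436123
Backward induction: V(k, i) = exp(-r*dt) * [p * V(k+1, i) + (1-p) * V(k+1, i+1)].
  V(2,0) = exp(-r*dt) * [p*0.000000 + (1-p)*1.732912] = 0.859768
  V(2,1) = exp(-r*dt) * [p*1.732912 + (1-p)*6.474308] = 4.077817
  V(2,2) = exp(-r*dt) * [p*6.474308 + (1-p)*10.436123] = 8.411929
  V(1,0) = exp(-r*dt) * [p*0.859768 + (1-p)*4.077817] = 2.452654
  V(1,1) = exp(-r*dt) * [p*4.077817 + (1-p)*8.411929] = 6.210512
  V(0,0) = exp(-r*dt) * [p*2.452654 + (1-p)*6.210512] = 4.306474

Answer: Price = V(0,0) = 4.3065


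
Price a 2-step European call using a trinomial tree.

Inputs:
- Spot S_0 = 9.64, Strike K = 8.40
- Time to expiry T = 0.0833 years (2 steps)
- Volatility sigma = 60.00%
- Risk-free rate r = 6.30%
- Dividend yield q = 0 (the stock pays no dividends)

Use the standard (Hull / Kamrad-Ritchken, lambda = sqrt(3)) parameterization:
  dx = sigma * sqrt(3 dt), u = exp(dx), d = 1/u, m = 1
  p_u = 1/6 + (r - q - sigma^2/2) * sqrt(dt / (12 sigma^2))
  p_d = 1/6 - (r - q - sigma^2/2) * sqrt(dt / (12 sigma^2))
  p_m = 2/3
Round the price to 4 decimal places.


Answer: Price = V(0,0) = 1.4921

Derivation:
dt = T/N = 0.041650; dx = sigma*sqrt(3*dt) = 0.212090
u = exp(dx) = 1.236259; d = 1/u = 0.808892
p_u = 0.155178, p_m = 0.666667, p_d = 0.178155
Discount per step: exp(-r*dt) = 0.997379
Stock lattice S(k, j) with j the centered position index:
  k=0: S(0,+0) = 9.6400
  k=1: S(1,-1) = 7.7977; S(1,+0) = 9.6400; S(1,+1) = 11.9175
  k=2: S(2,-2) = 6.3075; S(2,-1) = 7.7977; S(2,+0) = 9.6400; S(2,+1) = 11.9175; S(2,+2) = 14.7332
Terminal payoffs V(N, j) = max(S_T - K, 0):
  V(2,-2) = 0.000000; V(2,-1) = 0.000000; V(2,+0) = 1.240000; V(2,+1) = 3.517533; V(2,+2) = 6.333154
Backward induction: V(k, j) = exp(-r*dt) * [p_u * V(k+1, j+1) + p_m * V(k+1, j) + p_d * V(k+1, j-1)]
  V(1,-1) = exp(-r*dt) * [p_u*1.240000 + p_m*0.000000 + p_d*0.000000] = 0.191917
  V(1,+0) = exp(-r*dt) * [p_u*3.517533 + p_m*1.240000 + p_d*0.000000] = 1.368915
  V(1,+1) = exp(-r*dt) * [p_u*6.333154 + p_m*3.517533 + p_d*1.240000] = 3.539404
  V(0,+0) = exp(-r*dt) * [p_u*3.539404 + p_m*1.368915 + p_d*0.191917] = 1.492120


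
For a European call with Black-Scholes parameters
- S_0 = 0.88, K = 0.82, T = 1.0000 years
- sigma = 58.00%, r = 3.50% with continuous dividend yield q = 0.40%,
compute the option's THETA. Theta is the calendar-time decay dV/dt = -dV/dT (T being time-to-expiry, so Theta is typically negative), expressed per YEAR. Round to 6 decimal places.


d1 = 0.4652027021; d2 = -0.1147972979
phi(d1) = 0.3580275607; exp(-qT) = 0.9960079893; exp(-rT) = 0.9656054163
Theta = -S*exp(-qT)*phi(d1)*sigma/(2*sqrt(T)) - r*K*exp(-rT)*N(d2) + q*S*exp(-qT)*N(d1)
N(d1) = 0.6791068481; N(d2) = 0.4543028954; sqrt(T) = 1.0000000000
Term 1 = -0.8800 * 0.9960079893 * 0.3580275607 * 0.5800 / (2 * 1.0000000000) = -0.0910038889
Term 2 = -0.0350 * 0.8200 * 0.9656054163 * 0.4543028954 = -0.0125900396
Term 3 = 0.0040 * 0.8800 * 0.9960079893 * 0.6791068481 = 0.0023809134
Theta = -0.0910038889 + (-0.0125900396) + (0.0023809134) = -0.101213

Answer: Theta = -0.101213


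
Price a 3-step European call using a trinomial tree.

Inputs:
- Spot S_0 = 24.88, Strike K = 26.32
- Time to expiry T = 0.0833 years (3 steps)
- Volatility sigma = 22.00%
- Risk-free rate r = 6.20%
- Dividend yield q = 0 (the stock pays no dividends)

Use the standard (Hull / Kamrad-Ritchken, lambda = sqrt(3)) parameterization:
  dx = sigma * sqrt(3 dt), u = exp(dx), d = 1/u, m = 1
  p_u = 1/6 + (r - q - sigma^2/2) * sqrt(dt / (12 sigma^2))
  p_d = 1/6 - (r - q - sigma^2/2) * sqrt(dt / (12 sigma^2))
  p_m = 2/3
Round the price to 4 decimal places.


Answer: Price = V(0,0) = 0.1847

Derivation:
dt = T/N = 0.027767; dx = sigma*sqrt(3*dt) = 0.063496
u = exp(dx) = 1.065555; d = 1/u = 0.938478
p_u = 0.174932, p_m = 0.666667, p_d = 0.158402
Discount per step: exp(-r*dt) = 0.998280
Stock lattice S(k, j) with j the centered position index:
  k=0: S(0,+0) = 24.8800
  k=1: S(1,-1) = 23.3493; S(1,+0) = 24.8800; S(1,+1) = 26.5110
  k=2: S(2,-2) = 21.9128; S(2,-1) = 23.3493; S(2,+0) = 24.8800; S(2,+1) = 26.5110; S(2,+2) = 28.2489
  k=3: S(3,-3) = 20.5647; S(3,-2) = 21.9128; S(3,-1) = 23.3493; S(3,+0) = 24.8800; S(3,+1) = 26.5110; S(3,+2) = 28.2489; S(3,+3) = 30.1008
Terminal payoffs V(N, j) = max(S_T - K, 0):
  V(3,-3) = 0.000000; V(3,-2) = 0.000000; V(3,-1) = 0.000000; V(3,+0) = 0.000000; V(3,+1) = 0.191009; V(3,+2) = 1.928940; V(3,+3) = 3.780800
Backward induction: V(k, j) = exp(-r*dt) * [p_u * V(k+1, j+1) + p_m * V(k+1, j) + p_d * V(k+1, j-1)]
  V(2,-2) = exp(-r*dt) * [p_u*0.000000 + p_m*0.000000 + p_d*0.000000] = 0.000000
  V(2,-1) = exp(-r*dt) * [p_u*0.000000 + p_m*0.000000 + p_d*0.000000] = 0.000000
  V(2,+0) = exp(-r*dt) * [p_u*0.191009 + p_m*0.000000 + p_d*0.000000] = 0.033356
  V(2,+1) = exp(-r*dt) * [p_u*1.928940 + p_m*0.191009 + p_d*0.000000] = 0.463973
  V(2,+2) = exp(-r*dt) * [p_u*3.780800 + p_m*1.928940 + p_d*0.191009] = 1.974196
  V(1,-1) = exp(-r*dt) * [p_u*0.033356 + p_m*0.000000 + p_d*0.000000] = 0.005825
  V(1,+0) = exp(-r*dt) * [p_u*0.463973 + p_m*0.033356 + p_d*0.000000] = 0.103223
  V(1,+1) = exp(-r*dt) * [p_u*1.974196 + p_m*0.463973 + p_d*0.033356] = 0.658813
  V(0,+0) = exp(-r*dt) * [p_u*0.658813 + p_m*0.103223 + p_d*0.005825] = 0.184667
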